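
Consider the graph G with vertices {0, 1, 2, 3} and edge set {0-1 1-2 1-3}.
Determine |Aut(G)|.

6

Vertex 1 has degree 3 and every other vertex has degree 1, so G is the star K_{1,3} with centre 1. Any automorphism fixes the centre and permutes the 3 leaves freely, so Aut(G) ≅ S_3 of order 3! = 6.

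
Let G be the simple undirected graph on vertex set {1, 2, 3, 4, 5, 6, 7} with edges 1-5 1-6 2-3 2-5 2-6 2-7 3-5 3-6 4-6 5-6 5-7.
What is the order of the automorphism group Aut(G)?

Degrees alone do not determine every vertex (e.g. 1 and 7 both have degree 2), but their neighbour-degree multisets differ: N(1) has degrees [5, 5] while N(7) has degrees [4, 5]. Repeating this refinement separates all vertices, so the only automorphism is the identity.

1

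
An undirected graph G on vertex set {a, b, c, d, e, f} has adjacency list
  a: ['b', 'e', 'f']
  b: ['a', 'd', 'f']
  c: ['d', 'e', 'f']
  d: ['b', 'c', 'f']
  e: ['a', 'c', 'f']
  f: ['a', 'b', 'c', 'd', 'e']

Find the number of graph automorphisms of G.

10

Vertex f is the unique vertex of degree 5; the remaining 5 vertices each have degree 3 and induce a cycle, so G is the wheel on 6 vertices with hub f. Every automorphism fixes the hub and acts on the rim 5-cycle, so Aut(G) ≅ Aut(C_5) = D_5 of order 10.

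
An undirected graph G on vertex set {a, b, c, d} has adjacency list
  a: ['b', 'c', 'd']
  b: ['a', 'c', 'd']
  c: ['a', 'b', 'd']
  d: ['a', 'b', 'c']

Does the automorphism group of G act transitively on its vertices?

Every vertex has degree 3, so G is the complete graph K_4. Any permutation of the 4 vertices preserves K_4, so Aut(K_4) = S_4 of order 4! = 24. Under this action every vertex can be carried to every other, so G is vertex-transitive.

Yes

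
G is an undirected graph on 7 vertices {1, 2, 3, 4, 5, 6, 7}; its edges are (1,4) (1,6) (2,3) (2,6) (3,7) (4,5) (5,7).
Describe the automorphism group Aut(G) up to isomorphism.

Every vertex has degree 2 and the graph is connected, so G is the 7-cycle C_7. The automorphisms of the 7-cycle are exactly the symmetries of a regular 7-gon: the dihedral group D_7, |D_7| = 14.

D_7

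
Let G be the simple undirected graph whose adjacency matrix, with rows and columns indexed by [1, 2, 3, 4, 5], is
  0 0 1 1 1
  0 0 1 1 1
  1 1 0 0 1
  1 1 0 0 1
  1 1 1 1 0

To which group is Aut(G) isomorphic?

Vertex 5 is the unique vertex of degree 4; the remaining 4 vertices each have degree 3 and induce a cycle, so G is the wheel on 5 vertices with hub 5. Every automorphism fixes the hub and acts on the rim 4-cycle, so Aut(G) ≅ Aut(C_4) = D_4 of order 8.

D_4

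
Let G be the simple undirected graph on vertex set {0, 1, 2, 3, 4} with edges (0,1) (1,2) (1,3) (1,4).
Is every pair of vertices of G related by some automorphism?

Vertex 1 is the only vertex of degree 4, so every automorphism fixes it; G is not vertex-transitive.

No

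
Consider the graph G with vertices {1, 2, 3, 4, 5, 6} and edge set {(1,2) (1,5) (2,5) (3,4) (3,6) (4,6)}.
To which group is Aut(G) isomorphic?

(D_3 × D_3) ⋊ Z_2

G has two connected components, {1, 2, 5} and {3, 4, 6}; each is 2-regular, so G = C_3 ⊔ C_3. Aut of a disjoint union of two copies of C_3 is the wreath product D_3 ≀ Z_2, of order 2·6² = 72.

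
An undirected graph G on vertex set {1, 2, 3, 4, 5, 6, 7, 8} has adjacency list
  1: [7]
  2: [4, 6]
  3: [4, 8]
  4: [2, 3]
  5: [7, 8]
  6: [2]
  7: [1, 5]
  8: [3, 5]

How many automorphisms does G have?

2

The degree sequence is [1, 2, 2, 2, 2, 1, 2, 2]; the two degree-1 vertices 1 and 6 are the ends of a path, so G = P_8. A path has exactly one nontrivial symmetry — reversal — giving Aut(G) of order 2.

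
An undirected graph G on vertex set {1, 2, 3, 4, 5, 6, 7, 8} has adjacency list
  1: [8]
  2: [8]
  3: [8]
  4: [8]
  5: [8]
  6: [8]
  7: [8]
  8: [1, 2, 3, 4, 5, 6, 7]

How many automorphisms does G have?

Vertex 8 has degree 7 and every other vertex has degree 1, so G is the star K_{1,7} with centre 8. Any automorphism fixes the centre and permutes the 7 leaves freely, so Aut(G) ≅ S_7 of order 7! = 5040.

5040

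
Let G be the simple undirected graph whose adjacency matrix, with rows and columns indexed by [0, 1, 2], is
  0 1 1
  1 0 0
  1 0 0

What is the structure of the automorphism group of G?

C_2

The degree sequence is [2, 1, 1]; the two degree-1 vertices 1 and 2 are the ends of a path, so G = P_3. The only nontrivial automorphism of a path is the end-to-end reflection, so Aut(G) ≅ Z_2.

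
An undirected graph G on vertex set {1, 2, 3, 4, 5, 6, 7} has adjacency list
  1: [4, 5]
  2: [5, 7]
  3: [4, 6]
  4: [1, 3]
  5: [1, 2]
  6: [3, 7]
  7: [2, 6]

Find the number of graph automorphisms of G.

Every vertex has degree 2 and the graph is connected, so G is the 7-cycle C_7. The automorphisms of the 7-cycle are exactly the symmetries of a regular 7-gon: the dihedral group D_7, |D_7| = 14.

14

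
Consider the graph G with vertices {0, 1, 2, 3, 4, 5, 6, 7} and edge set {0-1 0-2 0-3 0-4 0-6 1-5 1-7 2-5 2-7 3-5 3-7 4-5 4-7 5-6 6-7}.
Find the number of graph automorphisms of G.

The vertices split by degree into {0, 5, 7} (degree 5) and {1, 2, 3, 4, 6} (degree 3); every edge runs between the two parts, so G is the complete bipartite graph K_{3,5}. The parts have unequal sizes, so no automorphism swaps them; each part is permuted independently, giving S_3 × S_5 of order 3!·5! = 720.

720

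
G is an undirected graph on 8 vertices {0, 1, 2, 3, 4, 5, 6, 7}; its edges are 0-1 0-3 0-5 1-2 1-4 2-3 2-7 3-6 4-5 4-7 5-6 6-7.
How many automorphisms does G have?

48

G is 3-regular and bipartite on 2^3 = 8 vertices with girth 4; it is the hypercube graph Q_3. The symmetry group of the 3-cube is the hyperoctahedral group B_3 = Z_2 ≀ S_3, of order 2^3·3! = 48.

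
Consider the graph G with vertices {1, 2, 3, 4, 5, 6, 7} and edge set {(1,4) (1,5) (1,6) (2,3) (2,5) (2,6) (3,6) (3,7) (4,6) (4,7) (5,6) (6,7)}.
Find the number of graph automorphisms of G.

12

Vertex 6 is the unique vertex of degree 6; the remaining 6 vertices each have degree 3 and induce a cycle, so G is the wheel on 7 vertices with hub 6. Every automorphism fixes the hub and acts on the rim 6-cycle, so Aut(G) ≅ Aut(C_6) = D_6 of order 12.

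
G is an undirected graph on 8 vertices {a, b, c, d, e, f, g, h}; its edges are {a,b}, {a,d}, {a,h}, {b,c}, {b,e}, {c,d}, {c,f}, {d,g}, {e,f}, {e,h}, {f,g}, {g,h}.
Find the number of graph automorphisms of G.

G is 3-regular and bipartite on 2^3 = 8 vertices with girth 4; it is the hypercube graph Q_3. The symmetry group of the 3-cube is the hyperoctahedral group B_3 = Z_2 ≀ S_3, of order 2^3·3! = 48.

48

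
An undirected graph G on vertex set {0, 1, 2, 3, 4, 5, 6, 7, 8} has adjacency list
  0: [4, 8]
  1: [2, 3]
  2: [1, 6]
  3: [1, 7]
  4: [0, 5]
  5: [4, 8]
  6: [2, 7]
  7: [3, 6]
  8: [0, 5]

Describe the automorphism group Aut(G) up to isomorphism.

G has two connected components, {1, 2, 3, 6, 7} and {0, 4, 5, 8}; each is 2-regular, so G = C_5 ⊔ C_4. No automorphism exchanges components of different sizes, hence Aut(G) is the direct product D_5 × D_4, order 80.

D_5 × D_4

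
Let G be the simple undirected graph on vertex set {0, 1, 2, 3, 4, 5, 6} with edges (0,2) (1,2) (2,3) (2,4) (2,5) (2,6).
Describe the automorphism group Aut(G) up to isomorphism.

S_6

Vertex 2 has degree 6 and every other vertex has degree 1, so G is the star K_{1,6} with centre 2. The 6 leaves are pairwise interchangeable while the centre is fixed, giving Aut(G) = S_6.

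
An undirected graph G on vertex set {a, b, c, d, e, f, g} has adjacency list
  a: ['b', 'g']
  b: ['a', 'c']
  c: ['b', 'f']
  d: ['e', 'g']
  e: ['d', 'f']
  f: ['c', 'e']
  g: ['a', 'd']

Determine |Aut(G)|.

14

Every vertex has degree 2 and the graph is connected, so G is the 7-cycle C_7. The automorphisms of the 7-cycle are exactly the symmetries of a regular 7-gon: the dihedral group D_7, |D_7| = 14.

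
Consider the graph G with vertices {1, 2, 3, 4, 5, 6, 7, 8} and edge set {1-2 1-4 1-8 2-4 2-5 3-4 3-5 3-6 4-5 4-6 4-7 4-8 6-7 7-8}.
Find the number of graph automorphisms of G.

Vertex 4 is the unique vertex of degree 7; the remaining 7 vertices each have degree 3 and induce a cycle, so G is the wheel on 8 vertices with hub 4. Every automorphism fixes the hub and acts on the rim 7-cycle, so Aut(G) ≅ Aut(C_7) = D_7 of order 14.

14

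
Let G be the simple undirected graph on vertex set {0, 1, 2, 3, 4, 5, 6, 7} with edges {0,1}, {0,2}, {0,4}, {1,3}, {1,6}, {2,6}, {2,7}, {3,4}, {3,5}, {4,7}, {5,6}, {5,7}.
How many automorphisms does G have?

48

G is 3-regular and bipartite on 2^3 = 8 vertices with girth 4; it is the hypercube graph Q_3. The symmetry group of the 3-cube is the hyperoctahedral group B_3 = Z_2 ≀ S_3, of order 2^3·3! = 48.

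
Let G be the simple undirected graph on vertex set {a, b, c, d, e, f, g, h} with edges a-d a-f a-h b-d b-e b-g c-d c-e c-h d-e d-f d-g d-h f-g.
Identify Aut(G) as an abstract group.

the dihedral group of order 14

Vertex d is the unique vertex of degree 7; the remaining 7 vertices each have degree 3 and induce a cycle, so G is the wheel on 8 vertices with hub d. Every automorphism fixes the hub and acts on the rim 7-cycle, so Aut(G) ≅ Aut(C_7) = D_7 of order 14.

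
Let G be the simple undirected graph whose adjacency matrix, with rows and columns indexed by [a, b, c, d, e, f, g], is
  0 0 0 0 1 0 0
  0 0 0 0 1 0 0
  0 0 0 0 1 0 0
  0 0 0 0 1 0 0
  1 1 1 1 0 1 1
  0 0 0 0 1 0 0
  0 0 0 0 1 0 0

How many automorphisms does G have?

Vertex e has degree 6 and every other vertex has degree 1, so G is the star K_{1,6} with centre e. The 6 leaves are pairwise interchangeable while the centre is fixed, giving Aut(G) = S_6.

720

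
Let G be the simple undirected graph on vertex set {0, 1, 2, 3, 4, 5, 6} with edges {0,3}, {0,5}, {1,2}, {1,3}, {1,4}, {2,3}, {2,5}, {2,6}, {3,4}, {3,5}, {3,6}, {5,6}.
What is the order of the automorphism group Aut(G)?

Degrees alone do not determine every vertex (e.g. 0 and 4 both have degree 2), but their neighbour-degree multisets differ: N(0) has degrees [4, 6] while N(4) has degrees [3, 6]. Repeating this refinement separates all vertices, so the only automorphism is the identity.

1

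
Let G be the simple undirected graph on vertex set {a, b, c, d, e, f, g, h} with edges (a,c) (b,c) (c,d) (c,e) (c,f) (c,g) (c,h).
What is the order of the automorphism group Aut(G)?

5040

Vertex c has degree 7 and every other vertex has degree 1, so G is the star K_{1,7} with centre c. Any automorphism fixes the centre and permutes the 7 leaves freely, so Aut(G) ≅ S_7 of order 7! = 5040.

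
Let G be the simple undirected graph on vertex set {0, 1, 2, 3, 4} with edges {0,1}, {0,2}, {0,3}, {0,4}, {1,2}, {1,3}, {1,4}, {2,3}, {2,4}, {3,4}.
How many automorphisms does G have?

120

All 5 vertices are pairwise adjacent: G = K_5. Any permutation of the 5 vertices preserves K_5, so Aut(K_5) = S_5 of order 5! = 120.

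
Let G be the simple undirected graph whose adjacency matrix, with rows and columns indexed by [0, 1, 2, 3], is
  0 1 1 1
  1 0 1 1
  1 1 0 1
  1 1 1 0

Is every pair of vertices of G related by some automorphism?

Yes

All 4 vertices are pairwise adjacent: G = K_4. Any permutation of the 4 vertices preserves K_4, so Aut(K_4) = S_4 of order 4! = 24. Under this action every vertex can be carried to every other, so G is vertex-transitive.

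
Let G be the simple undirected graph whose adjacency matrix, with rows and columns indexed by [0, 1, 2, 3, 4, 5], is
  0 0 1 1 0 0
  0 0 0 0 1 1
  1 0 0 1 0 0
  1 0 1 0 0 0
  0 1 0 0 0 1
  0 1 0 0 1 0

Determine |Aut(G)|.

G has two connected components, {1, 4, 5} and {0, 2, 3}; each is 2-regular, so G = C_3 ⊔ C_3. Aut of a disjoint union of two copies of C_3 is the wreath product D_3 ≀ Z_2, of order 2·6² = 72.

72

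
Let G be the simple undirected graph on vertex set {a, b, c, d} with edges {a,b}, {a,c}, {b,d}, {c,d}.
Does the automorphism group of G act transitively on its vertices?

G is 2-regular and bipartite on 2^2 = 4 vertices with girth 4; it is the hypercube graph Q_2. The symmetry group of the 2-cube is the hyperoctahedral group B_2 = Z_2 ≀ S_2, of order 2^2·2! = 8. Under this action every vertex can be carried to every other, so G is vertex-transitive.

Yes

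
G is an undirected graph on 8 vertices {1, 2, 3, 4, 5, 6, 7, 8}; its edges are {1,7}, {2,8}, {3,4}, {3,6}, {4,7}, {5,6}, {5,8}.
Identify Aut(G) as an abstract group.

The degree sequence is [1, 1, 2, 2, 2, 2, 2, 2]; the two degree-1 vertices 1 and 2 are the ends of a path, so G = P_8. The only nontrivial automorphism of a path is the end-to-end reflection, so Aut(G) ≅ Z_2.

C_2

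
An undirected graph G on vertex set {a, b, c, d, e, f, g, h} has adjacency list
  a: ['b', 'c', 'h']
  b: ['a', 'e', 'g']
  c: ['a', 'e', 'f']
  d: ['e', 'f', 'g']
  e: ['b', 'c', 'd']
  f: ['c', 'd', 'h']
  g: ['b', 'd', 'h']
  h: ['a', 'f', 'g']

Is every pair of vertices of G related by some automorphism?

Yes

G is 3-regular and bipartite on 2^3 = 8 vertices with girth 4; it is the hypercube graph Q_3. Aut(Q_3) consists of the signed permutations of the 3 coordinate axes: 3! permutations times 2^3 sign flips, so |Aut| = 2^3·3! = 48. Under this action every vertex can be carried to every other, so G is vertex-transitive.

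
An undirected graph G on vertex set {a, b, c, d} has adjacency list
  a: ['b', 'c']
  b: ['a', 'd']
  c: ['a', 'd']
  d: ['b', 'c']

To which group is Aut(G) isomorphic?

G is 2-regular and bipartite on 2^2 = 4 vertices with girth 4; it is the hypercube graph Q_2. The symmetry group of the 2-cube is the hyperoctahedral group B_2 = Z_2 ≀ S_2, of order 2^2·2! = 8.

the dihedral group of order 8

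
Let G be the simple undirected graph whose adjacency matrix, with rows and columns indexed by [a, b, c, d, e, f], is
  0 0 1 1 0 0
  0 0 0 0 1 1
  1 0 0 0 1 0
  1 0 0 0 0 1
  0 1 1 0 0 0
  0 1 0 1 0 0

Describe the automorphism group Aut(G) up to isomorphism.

Every vertex has degree 2 and the graph is connected, so G is the 6-cycle C_6. The automorphisms of the 6-cycle are exactly the symmetries of a regular 6-gon: the dihedral group D_6, |D_6| = 12.

D_6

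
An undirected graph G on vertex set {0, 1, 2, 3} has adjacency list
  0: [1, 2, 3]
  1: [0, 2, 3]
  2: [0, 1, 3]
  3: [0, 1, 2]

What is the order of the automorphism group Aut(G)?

All 4 vertices are pairwise adjacent: G = K_4. Every bijection on the vertex set is an automorphism of K_4; hence Aut(K_4) ≅ S_4, order 24.

24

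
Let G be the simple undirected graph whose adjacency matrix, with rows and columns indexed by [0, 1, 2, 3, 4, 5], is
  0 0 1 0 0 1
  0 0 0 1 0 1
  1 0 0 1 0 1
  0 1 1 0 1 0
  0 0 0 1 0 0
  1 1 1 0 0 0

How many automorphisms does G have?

1

The degree sequence is [2, 2, 3, 3, 1, 3]. Checking the degree-preserving permutations of the vertex set shows that none except the identity preserves every edge, so Aut(G) is trivial.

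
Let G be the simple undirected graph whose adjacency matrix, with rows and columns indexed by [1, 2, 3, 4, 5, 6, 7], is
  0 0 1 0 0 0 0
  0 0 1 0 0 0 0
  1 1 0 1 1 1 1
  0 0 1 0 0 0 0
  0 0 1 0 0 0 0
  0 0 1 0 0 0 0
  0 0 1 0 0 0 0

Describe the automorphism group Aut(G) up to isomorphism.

the symmetric group on 6 letters

Vertex 3 has degree 6 and every other vertex has degree 1, so G is the star K_{1,6} with centre 3. The 6 leaves are pairwise interchangeable while the centre is fixed, giving Aut(G) = S_6.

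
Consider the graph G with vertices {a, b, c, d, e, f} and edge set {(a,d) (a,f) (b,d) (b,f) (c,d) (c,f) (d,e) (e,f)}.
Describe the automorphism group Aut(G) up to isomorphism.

S_4 × S_2

The vertices split by degree into {d, f} (degree 4) and {a, b, c, e} (degree 2); every edge runs between the two parts, so G is the complete bipartite graph K_{2,4}. Automorphisms preserve the bipartition setwise (since the parts differ in size) and act as S_4 × S_2 within it; |Aut| = 48.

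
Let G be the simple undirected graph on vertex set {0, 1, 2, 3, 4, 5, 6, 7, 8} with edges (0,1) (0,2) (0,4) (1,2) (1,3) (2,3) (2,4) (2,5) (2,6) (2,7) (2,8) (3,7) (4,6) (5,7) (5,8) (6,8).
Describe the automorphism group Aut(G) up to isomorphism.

the dihedral group of order 16

Vertex 2 is the unique vertex of degree 8; the remaining 8 vertices each have degree 3 and induce a cycle, so G is the wheel on 9 vertices with hub 2. With the hub fixed, the remaining symmetry is that of the rim cycle C_8, giving the dihedral group D_8.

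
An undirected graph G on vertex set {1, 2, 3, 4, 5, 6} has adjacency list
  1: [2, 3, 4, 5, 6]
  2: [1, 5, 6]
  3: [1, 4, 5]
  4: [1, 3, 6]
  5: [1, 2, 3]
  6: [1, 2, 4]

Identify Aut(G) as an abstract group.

Vertex 1 is the unique vertex of degree 5; the remaining 5 vertices each have degree 3 and induce a cycle, so G is the wheel on 6 vertices with hub 1. With the hub fixed, the remaining symmetry is that of the rim cycle C_5, giving the dihedral group D_5.

the dihedral group of order 10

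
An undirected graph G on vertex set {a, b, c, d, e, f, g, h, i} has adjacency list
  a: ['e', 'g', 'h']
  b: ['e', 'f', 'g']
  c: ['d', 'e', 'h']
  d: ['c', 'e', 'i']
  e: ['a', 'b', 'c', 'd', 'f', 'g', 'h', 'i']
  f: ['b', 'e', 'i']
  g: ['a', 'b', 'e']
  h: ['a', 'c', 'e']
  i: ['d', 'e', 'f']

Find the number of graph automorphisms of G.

Vertex e is the unique vertex of degree 8; the remaining 8 vertices each have degree 3 and induce a cycle, so G is the wheel on 9 vertices with hub e. With the hub fixed, the remaining symmetry is that of the rim cycle C_8, giving the dihedral group D_8.

16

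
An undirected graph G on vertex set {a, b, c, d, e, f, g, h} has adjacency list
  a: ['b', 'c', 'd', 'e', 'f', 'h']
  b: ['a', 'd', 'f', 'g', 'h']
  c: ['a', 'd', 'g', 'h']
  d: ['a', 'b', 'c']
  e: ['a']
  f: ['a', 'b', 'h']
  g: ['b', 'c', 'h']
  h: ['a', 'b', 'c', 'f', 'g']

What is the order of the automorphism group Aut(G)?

1

Degrees alone do not determine every vertex (e.g. b and h both have degree 5), but their neighbour-degree multisets differ: N(b) has degrees [3, 3, 3, 5, 6] while N(h) has degrees [3, 3, 4, 5, 6]. Repeating this refinement separates all vertices, so the only automorphism is the identity.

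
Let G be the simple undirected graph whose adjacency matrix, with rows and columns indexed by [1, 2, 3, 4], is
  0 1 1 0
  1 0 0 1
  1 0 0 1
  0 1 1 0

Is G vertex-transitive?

Yes

G is 2-regular and bipartite on 2^2 = 4 vertices with girth 4; it is the hypercube graph Q_2. The symmetry group of the 2-cube is the hyperoctahedral group B_2 = Z_2 ≀ S_2, of order 2^2·2! = 8. This group acts transitively on the 4 vertices.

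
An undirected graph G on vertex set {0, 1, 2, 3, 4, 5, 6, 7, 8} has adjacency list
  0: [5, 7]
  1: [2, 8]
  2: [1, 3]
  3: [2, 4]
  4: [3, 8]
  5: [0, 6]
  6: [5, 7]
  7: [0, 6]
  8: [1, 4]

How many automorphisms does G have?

80

G has two connected components, {1, 2, 3, 4, 8} and {0, 5, 6, 7}; each is 2-regular, so G = C_5 ⊔ C_4. The components are non-isomorphic (different sizes), so Aut(G) = Aut(C_5) × Aut(C_4) = D_5 × D_4 of order 10·8 = 80.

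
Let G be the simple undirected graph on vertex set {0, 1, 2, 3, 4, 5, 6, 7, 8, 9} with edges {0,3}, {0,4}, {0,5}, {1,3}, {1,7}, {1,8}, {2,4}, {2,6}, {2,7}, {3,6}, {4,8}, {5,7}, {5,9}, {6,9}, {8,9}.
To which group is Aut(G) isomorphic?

G is 3-regular on 10 vertices with no triangles and no 4-cycles (girth 5): this is the Petersen graph. It is a classical fact that the Petersen graph has automorphism group S_5 (order 120), arising from its description as the Kneser graph K(5,2).

the symmetric group S_5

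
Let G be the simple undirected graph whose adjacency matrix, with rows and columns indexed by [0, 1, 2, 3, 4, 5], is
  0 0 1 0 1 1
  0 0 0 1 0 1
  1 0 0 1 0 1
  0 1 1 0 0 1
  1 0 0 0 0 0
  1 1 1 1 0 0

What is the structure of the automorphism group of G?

the trivial group

Degrees alone do not determine every vertex (e.g. 0 and 2 both have degree 3), but their neighbour-degree multisets differ: N(0) has degrees [1, 3, 4] while N(2) has degrees [3, 3, 4]. Repeating this refinement separates all vertices, so the only automorphism is the identity.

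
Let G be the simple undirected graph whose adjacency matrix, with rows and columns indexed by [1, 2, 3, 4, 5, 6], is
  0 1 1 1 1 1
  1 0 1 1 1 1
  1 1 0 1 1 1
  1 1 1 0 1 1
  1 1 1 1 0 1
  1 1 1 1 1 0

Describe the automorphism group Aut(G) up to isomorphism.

All 6 vertices are pairwise adjacent: G = K_6. Any permutation of the 6 vertices preserves K_6, so Aut(K_6) = S_6 of order 6! = 720.

the symmetric group on 6 letters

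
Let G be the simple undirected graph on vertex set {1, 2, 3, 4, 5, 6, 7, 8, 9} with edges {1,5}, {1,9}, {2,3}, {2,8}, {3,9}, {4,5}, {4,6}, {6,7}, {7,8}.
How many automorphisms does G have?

Every vertex has degree 2 and the graph is connected, so G is the 9-cycle C_9. The automorphisms of the 9-cycle are exactly the symmetries of a regular 9-gon: the dihedral group D_9, |D_9| = 18.

18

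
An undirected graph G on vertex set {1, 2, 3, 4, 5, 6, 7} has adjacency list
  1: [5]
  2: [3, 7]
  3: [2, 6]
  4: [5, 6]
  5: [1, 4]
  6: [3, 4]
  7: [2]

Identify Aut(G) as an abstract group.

the cyclic group of order 2

The degree sequence is [1, 2, 2, 2, 2, 2, 1]; the two degree-1 vertices 1 and 7 are the ends of a path, so G = P_7. The only nontrivial automorphism of a path is the end-to-end reflection, so Aut(G) ≅ Z_2.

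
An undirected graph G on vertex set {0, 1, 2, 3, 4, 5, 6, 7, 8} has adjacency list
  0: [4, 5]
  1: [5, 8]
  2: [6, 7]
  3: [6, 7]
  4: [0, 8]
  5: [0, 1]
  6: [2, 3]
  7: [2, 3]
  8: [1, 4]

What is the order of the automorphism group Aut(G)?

80

G has two connected components, {0, 1, 4, 5, 8} and {2, 3, 6, 7}; each is 2-regular, so G = C_5 ⊔ C_4. The components are non-isomorphic (different sizes), so Aut(G) = Aut(C_5) × Aut(C_4) = D_5 × D_4 of order 10·8 = 80.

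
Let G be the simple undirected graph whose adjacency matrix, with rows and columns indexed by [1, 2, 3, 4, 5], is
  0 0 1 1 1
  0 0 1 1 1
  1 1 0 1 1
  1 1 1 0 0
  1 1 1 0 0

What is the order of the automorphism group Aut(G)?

Vertex 3 is the unique vertex of degree 4; the remaining 4 vertices each have degree 3 and induce a cycle, so G is the wheel on 5 vertices with hub 3. With the hub fixed, the remaining symmetry is that of the rim cycle C_4, giving the dihedral group D_4.

8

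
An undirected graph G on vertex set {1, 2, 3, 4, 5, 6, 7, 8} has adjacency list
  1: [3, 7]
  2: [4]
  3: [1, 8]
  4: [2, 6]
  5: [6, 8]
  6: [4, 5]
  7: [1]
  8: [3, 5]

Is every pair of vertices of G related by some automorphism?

Automorphisms preserve degree, but G has vertices of degree 1 and vertices of degree 2; no automorphism maps one to the other, so G is not vertex-transitive.

No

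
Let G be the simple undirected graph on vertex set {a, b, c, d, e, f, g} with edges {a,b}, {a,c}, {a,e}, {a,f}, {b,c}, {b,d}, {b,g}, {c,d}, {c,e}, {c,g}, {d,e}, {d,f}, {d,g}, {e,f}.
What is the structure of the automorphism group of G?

the trivial group

The degree sequence is [4, 4, 5, 5, 4, 3, 3]. Checking the degree-preserving permutations of the vertex set shows that none except the identity preserves every edge, so Aut(G) is trivial.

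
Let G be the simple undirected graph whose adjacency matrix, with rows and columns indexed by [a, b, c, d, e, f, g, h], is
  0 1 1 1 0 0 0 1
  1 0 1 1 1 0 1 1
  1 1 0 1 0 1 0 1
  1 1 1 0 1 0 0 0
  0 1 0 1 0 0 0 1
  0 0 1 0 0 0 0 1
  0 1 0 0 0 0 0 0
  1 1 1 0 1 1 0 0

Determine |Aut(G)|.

Degrees alone do not determine every vertex (e.g. a and d both have degree 4), but their neighbour-degree multisets differ: N(a) has degrees [4, 5, 5, 6] while N(d) has degrees [3, 4, 5, 6]. Repeating this refinement separates all vertices, so the only automorphism is the identity.

1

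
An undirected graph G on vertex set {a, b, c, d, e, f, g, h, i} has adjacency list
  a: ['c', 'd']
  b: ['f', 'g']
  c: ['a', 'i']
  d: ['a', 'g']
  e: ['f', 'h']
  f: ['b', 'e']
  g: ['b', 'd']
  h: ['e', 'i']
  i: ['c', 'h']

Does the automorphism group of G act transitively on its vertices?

G is 2-regular and connected on 9 vertices, i.e. the cycle C_9. C_9 has 9 rotations and 9 reflections, so Aut(C_9) ≅ D_9 of order 18. Under this action every vertex can be carried to every other, so G is vertex-transitive.

Yes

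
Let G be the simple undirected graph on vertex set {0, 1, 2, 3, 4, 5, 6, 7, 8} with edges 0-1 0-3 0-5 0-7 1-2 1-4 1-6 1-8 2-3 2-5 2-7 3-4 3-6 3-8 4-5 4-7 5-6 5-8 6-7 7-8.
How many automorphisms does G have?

The vertices split by degree into {1, 3, 5, 7} (degree 5) and {0, 2, 4, 6, 8} (degree 4); every edge runs between the two parts, so G is the complete bipartite graph K_{4,5}. The parts have unequal sizes, so no automorphism swaps them; each part is permuted independently, giving S_5 × S_4 of order 5!·4! = 2880.

2880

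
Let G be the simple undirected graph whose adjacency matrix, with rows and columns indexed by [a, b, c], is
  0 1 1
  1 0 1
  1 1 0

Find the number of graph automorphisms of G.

6

Every vertex has degree 2, so G is the complete graph K_3. Any permutation of the 3 vertices preserves K_3, so Aut(K_3) = S_3 of order 3! = 6.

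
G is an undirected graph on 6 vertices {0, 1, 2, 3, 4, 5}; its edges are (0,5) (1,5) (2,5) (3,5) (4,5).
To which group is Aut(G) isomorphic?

the symmetric group on 5 letters

Vertex 5 has degree 5 and every other vertex has degree 1, so G is the star K_{1,5} with centre 5. Any automorphism fixes the centre and permutes the 5 leaves freely, so Aut(G) ≅ S_5 of order 5! = 120.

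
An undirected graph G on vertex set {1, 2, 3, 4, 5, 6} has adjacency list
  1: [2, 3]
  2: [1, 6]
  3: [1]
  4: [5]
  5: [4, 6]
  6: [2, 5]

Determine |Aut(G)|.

2

The degree sequence is [2, 2, 1, 1, 2, 2]; the two degree-1 vertices 3 and 4 are the ends of a path, so G = P_6. A path has exactly one nontrivial symmetry — reversal — giving Aut(G) of order 2.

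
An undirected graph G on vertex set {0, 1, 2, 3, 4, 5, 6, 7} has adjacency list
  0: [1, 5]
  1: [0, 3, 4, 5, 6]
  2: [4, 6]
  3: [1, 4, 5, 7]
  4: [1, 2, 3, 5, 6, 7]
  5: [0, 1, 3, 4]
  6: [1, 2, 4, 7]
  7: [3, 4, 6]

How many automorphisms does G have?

Degrees alone do not determine every vertex (e.g. 0 and 2 both have degree 2), but their neighbour-degree multisets differ: N(0) has degrees [4, 5] while N(2) has degrees [4, 6]. Repeating this refinement separates all vertices, so the only automorphism is the identity.

1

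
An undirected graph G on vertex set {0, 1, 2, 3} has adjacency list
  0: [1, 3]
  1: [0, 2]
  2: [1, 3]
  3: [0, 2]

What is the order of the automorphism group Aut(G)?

G is 2-regular and connected on 4 vertices, i.e. the cycle C_4. C_4 has 4 rotations and 4 reflections, so Aut(C_4) ≅ D_4 of order 8.

8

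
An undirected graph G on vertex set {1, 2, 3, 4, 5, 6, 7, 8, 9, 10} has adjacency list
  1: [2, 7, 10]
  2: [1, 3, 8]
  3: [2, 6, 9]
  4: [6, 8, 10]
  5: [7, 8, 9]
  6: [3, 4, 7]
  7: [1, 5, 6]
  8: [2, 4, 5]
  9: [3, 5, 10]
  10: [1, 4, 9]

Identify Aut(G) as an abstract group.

G is 3-regular on 10 vertices with no triangles and no 4-cycles (girth 5): this is the Petersen graph. It is a classical fact that the Petersen graph has automorphism group S_5 (order 120), arising from its description as the Kneser graph K(5,2).

S_5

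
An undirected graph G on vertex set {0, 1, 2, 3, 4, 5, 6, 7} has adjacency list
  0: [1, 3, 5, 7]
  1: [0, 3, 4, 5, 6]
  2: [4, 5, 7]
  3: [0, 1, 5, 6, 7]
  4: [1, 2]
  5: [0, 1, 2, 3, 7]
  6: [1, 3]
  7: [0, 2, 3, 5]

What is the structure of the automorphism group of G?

{e}

Degrees alone do not determine every vertex (e.g. 0 and 7 both have degree 4), but their neighbour-degree multisets differ: N(0) has degrees [4, 5, 5, 5] while N(7) has degrees [3, 4, 5, 5]. Repeating this refinement separates all vertices, so the only automorphism is the identity.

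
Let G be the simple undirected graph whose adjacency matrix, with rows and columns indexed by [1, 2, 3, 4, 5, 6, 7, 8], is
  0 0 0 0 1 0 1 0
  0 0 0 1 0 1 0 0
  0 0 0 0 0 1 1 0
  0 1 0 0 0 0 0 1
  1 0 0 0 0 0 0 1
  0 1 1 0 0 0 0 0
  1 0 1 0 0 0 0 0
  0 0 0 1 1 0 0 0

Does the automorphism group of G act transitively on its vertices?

Every vertex has degree 2 and the graph is connected, so G is the 8-cycle C_8. C_8 has 8 rotations and 8 reflections, so Aut(C_8) ≅ D_8 of order 16. Under this action every vertex can be carried to every other, so G is vertex-transitive.

Yes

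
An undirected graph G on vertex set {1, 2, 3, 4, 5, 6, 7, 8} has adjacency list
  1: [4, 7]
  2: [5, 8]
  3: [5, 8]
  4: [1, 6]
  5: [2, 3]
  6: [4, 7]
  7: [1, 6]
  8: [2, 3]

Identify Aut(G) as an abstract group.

(D_4 × D_4) ⋊ Z_2

G has two connected components, {1, 4, 6, 7} and {2, 3, 5, 8}; each is 2-regular, so G = C_4 ⊔ C_4. With two isomorphic components, Aut(G) = Aut(C_4) ≀ S_2 = (D_4 × D_4) ⋊ Z_2: permute each cycle by D_4, then optionally swap the two cycles. Order 2·(2·4)² = 128.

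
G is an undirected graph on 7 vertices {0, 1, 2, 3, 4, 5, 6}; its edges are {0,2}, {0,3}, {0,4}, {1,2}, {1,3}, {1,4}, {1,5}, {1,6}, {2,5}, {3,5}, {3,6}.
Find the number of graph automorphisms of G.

Degrees alone do not determine every vertex (e.g. 0 and 2 both have degree 3), but their neighbour-degree multisets differ: N(0) has degrees [2, 3, 4] while N(2) has degrees [3, 3, 5]. Repeating this refinement separates all vertices, so the only automorphism is the identity.

1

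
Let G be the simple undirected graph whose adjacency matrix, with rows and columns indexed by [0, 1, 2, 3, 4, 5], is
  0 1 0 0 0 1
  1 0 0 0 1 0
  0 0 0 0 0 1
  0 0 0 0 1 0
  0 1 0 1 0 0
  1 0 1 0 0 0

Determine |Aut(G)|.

2

The degree sequence is [2, 2, 1, 1, 2, 2]; the two degree-1 vertices 2 and 3 are the ends of a path, so G = P_6. The only nontrivial automorphism of a path is the end-to-end reflection, so Aut(G) ≅ Z_2.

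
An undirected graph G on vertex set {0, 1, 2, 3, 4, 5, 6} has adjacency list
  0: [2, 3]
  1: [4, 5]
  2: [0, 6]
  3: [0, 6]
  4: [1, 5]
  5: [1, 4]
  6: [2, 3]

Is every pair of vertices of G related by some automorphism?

No

G has two connected components, {0, 2, 3, 6} and {1, 4, 5}; each is 2-regular, so G = C_4 ⊔ C_3. The orbit of 0 under Aut(G) is {0, 2, 3, 6}, which does not contain 1, so G is not vertex-transitive.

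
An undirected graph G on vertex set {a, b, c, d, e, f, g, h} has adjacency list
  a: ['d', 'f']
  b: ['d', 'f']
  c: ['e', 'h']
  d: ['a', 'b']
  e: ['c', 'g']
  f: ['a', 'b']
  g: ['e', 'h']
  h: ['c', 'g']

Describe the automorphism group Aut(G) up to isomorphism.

G has two connected components, {a, b, d, f} and {c, e, g, h}; each is 2-regular, so G = C_4 ⊔ C_4. Aut of a disjoint union of two copies of C_4 is the wreath product D_4 ≀ Z_2, of order 2·8² = 128.

D_4 ≀ Z_2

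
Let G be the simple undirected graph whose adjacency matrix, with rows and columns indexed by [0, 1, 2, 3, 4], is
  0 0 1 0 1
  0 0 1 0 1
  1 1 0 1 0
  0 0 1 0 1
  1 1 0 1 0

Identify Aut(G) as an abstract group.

The vertices split by degree into {2, 4} (degree 3) and {0, 1, 3} (degree 2); every edge runs between the two parts, so G is the complete bipartite graph K_{2,3}. Automorphisms preserve the bipartition setwise (since the parts differ in size) and act as S_3 × S_2 within it; |Aut| = 12.

S_3 × S_2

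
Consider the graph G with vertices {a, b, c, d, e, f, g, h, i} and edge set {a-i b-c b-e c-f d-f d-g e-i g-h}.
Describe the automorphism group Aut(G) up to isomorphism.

the cyclic group of order 2

The degree sequence is [1, 2, 2, 2, 2, 2, 2, 1, 2]; the two degree-1 vertices a and h are the ends of a path, so G = P_9. The only nontrivial automorphism of a path is the end-to-end reflection, so Aut(G) ≅ Z_2.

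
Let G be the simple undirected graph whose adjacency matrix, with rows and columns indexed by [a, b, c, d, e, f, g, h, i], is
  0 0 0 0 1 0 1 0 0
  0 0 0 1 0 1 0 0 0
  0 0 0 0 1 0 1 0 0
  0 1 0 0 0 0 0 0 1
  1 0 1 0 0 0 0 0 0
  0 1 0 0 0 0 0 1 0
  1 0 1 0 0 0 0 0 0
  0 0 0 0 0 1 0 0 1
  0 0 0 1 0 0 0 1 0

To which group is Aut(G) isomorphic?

G has two connected components, {b, d, f, h, i} and {a, c, e, g}; each is 2-regular, so G = C_5 ⊔ C_4. No automorphism exchanges components of different sizes, hence Aut(G) is the direct product D_4 × D_5, order 80.

D_4 × D_5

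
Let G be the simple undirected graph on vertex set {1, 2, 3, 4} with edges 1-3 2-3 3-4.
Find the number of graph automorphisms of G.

Vertex 3 has degree 3 and every other vertex has degree 1, so G is the star K_{1,3} with centre 3. Any automorphism fixes the centre and permutes the 3 leaves freely, so Aut(G) ≅ S_3 of order 3! = 6.

6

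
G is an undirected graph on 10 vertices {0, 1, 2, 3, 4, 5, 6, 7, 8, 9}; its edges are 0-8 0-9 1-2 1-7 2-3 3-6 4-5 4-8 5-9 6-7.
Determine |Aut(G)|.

200

G has two connected components, {0, 4, 5, 8, 9} and {1, 2, 3, 6, 7}; each is 2-regular, so G = C_5 ⊔ C_5. Aut of a disjoint union of two copies of C_5 is the wreath product D_5 ≀ Z_2, of order 2·10² = 200.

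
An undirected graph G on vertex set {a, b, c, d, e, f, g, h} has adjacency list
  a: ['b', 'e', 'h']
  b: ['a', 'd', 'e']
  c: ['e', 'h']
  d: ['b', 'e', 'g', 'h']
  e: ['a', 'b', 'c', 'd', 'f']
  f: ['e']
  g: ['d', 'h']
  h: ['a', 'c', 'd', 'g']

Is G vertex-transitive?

No

Vertex e is the only vertex of degree 5, so every automorphism fixes it; G is not vertex-transitive.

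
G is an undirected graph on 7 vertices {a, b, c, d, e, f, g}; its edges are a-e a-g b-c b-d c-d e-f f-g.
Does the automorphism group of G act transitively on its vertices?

G has two connected components, {a, e, f, g} and {b, c, d}; each is 2-regular, so G = C_4 ⊔ C_3. The orbit of a under Aut(G) is {a, e, f, g}, which does not contain b, so G is not vertex-transitive.

No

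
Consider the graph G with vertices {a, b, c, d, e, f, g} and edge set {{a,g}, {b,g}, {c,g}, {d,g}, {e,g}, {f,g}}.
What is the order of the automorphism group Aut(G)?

Vertex g has degree 6 and every other vertex has degree 1, so G is the star K_{1,6} with centre g. The 6 leaves are pairwise interchangeable while the centre is fixed, giving Aut(G) = S_6.

720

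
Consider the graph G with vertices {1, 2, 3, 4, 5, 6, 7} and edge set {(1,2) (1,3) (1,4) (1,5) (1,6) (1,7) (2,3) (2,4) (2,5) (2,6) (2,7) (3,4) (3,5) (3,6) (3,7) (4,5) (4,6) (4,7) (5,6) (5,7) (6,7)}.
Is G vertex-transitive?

Yes

Every vertex has degree 6, so G is the complete graph K_7. Any permutation of the 7 vertices preserves K_7, so Aut(K_7) = S_7 of order 7! = 5040. Under this action every vertex can be carried to every other, so G is vertex-transitive.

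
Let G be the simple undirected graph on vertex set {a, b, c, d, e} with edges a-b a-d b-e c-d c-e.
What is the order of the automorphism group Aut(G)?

G is 2-regular and connected on 5 vertices, i.e. the cycle C_5. C_5 has 5 rotations and 5 reflections, so Aut(C_5) ≅ D_5 of order 10.

10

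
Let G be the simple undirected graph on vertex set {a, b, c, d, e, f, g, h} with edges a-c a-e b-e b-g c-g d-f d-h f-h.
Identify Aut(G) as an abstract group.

G has two connected components, {a, b, c, e, g} and {d, f, h}; each is 2-regular, so G = C_5 ⊔ C_3. The components are non-isomorphic (different sizes), so Aut(G) = Aut(C_3) × Aut(C_5) = D_3 × D_5 of order 6·10 = 60.

D_3 × D_5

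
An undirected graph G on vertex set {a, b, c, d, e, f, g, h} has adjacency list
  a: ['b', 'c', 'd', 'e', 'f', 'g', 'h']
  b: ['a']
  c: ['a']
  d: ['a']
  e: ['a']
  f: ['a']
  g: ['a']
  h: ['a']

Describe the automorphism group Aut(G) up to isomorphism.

Vertex a has degree 7 and every other vertex has degree 1, so G is the star K_{1,7} with centre a. Any automorphism fixes the centre and permutes the 7 leaves freely, so Aut(G) ≅ S_7 of order 7! = 5040.

the symmetric group on 7 letters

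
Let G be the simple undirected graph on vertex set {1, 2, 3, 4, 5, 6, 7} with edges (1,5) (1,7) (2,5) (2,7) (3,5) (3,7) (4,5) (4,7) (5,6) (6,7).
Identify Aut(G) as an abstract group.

S_5 × S_2

The vertices split by degree into {5, 7} (degree 5) and {1, 2, 3, 4, 6} (degree 2); every edge runs between the two parts, so G is the complete bipartite graph K_{2,5}. Automorphisms preserve the bipartition setwise (since the parts differ in size) and act as S_5 × S_2 within it; |Aut| = 240.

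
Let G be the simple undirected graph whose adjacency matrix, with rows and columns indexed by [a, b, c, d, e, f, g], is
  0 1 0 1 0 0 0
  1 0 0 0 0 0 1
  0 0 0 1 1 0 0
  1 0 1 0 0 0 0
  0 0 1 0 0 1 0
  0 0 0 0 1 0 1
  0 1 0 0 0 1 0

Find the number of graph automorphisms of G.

14

G is 2-regular and connected on 7 vertices, i.e. the cycle C_7. C_7 has 7 rotations and 7 reflections, so Aut(C_7) ≅ D_7 of order 14.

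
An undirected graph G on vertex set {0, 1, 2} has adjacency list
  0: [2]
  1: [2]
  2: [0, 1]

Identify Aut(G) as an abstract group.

Z_2

The degree sequence is [1, 1, 2]; the two degree-1 vertices 0 and 1 are the ends of a path, so G = P_3. A path has exactly one nontrivial symmetry — reversal — giving Aut(G) of order 2.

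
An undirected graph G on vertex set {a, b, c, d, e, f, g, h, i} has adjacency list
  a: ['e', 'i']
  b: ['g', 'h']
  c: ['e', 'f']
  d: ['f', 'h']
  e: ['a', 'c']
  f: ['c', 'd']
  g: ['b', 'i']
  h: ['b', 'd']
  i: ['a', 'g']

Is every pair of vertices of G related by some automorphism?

G is 2-regular and connected on 9 vertices, i.e. the cycle C_9. C_9 has 9 rotations and 9 reflections, so Aut(C_9) ≅ D_9 of order 18. Under this action every vertex can be carried to every other, so G is vertex-transitive.

Yes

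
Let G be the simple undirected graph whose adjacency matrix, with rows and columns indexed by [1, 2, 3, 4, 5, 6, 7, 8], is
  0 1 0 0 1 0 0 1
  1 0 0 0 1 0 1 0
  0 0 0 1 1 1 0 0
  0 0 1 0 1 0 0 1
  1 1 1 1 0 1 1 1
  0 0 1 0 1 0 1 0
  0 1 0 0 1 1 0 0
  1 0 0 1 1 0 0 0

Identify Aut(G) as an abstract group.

the dihedral group of order 14

Vertex 5 is the unique vertex of degree 7; the remaining 7 vertices each have degree 3 and induce a cycle, so G is the wheel on 8 vertices with hub 5. With the hub fixed, the remaining symmetry is that of the rim cycle C_7, giving the dihedral group D_7.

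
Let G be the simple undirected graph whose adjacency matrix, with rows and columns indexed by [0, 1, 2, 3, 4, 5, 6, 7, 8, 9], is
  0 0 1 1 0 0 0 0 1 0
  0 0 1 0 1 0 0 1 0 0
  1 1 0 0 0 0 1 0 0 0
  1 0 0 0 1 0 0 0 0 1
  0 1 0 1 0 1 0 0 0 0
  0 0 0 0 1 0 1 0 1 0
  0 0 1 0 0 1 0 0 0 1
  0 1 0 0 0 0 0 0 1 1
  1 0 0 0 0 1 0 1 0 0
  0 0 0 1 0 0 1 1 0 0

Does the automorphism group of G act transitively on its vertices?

Yes

G is 3-regular on 10 vertices with no triangles and no 4-cycles (girth 5): this is the Petersen graph. Viewing the Petersen graph as the Kneser graph K(5,2) — vertices are 2-subsets of {1,…,5}, edges join disjoint pairs — its automorphisms are exactly the permutations of the 5-element set, so Aut ≅ S_5 of order 120. Under this action every vertex can be carried to every other, so G is vertex-transitive.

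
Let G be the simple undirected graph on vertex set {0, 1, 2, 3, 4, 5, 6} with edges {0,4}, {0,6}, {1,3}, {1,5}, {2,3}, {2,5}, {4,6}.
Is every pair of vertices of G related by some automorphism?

G has two connected components, {1, 2, 3, 5} and {0, 4, 6}; each is 2-regular, so G = C_4 ⊔ C_3. The orbit of 0 under Aut(G) is {0, 4, 6}, which does not contain 1, so G is not vertex-transitive.

No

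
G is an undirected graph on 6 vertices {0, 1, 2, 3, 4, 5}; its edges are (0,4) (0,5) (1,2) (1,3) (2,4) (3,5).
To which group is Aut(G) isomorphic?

Every vertex has degree 2 and the graph is connected, so G is the 6-cycle C_6. C_6 has 6 rotations and 6 reflections, so Aut(C_6) ≅ D_6 of order 12.

D_6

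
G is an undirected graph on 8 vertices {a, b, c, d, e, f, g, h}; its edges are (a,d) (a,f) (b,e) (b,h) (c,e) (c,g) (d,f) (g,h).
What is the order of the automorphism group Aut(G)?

G has two connected components, {b, c, e, g, h} and {a, d, f}; each is 2-regular, so G = C_5 ⊔ C_3. No automorphism exchanges components of different sizes, hence Aut(G) is the direct product D_5 × D_3, order 60.

60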